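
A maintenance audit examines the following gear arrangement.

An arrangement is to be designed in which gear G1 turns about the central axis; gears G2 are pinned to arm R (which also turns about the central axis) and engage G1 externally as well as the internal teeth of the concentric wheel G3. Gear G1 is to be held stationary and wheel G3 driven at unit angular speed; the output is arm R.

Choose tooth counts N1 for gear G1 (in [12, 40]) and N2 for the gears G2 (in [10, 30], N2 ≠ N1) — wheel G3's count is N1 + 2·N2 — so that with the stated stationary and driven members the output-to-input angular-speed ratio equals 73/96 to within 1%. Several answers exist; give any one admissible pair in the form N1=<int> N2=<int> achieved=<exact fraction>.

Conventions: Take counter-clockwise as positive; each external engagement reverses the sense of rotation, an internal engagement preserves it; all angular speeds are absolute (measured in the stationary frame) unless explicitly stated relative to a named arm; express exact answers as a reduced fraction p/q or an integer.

planetary set to be sized for 73/96 (Willis relation)
Willis with ω_sun = 0: ω_arm/ω_ring = N3/(N1+N3); set equal to 73/96  ⇒  N3/N1 = (73/96)/(1 − 73/96) = 73/23
N3 = N1 + 2·N2  ⇒  N2/N1 = (N3/N1 − 1)/2 = (73/23 − 1)/2 = 25/23
smallest multiple with N1 ≥ 12 and N2 ≥ 10: k = 1  ⇒  N1 = 1·23 = 23, N2 = 1·25 = 25 (N1 ≤ 40, N2 ≤ 30, N2 ≠ N1 ✓), N3 = 23 + 2·25 = 73
check: N3/(N1+N3) with N1 = 23, N3 = 73 gives 73/96; |achieved − target| = 0 ≤ 73/9600 ✓

N1=23 N2=25 achieved=73/96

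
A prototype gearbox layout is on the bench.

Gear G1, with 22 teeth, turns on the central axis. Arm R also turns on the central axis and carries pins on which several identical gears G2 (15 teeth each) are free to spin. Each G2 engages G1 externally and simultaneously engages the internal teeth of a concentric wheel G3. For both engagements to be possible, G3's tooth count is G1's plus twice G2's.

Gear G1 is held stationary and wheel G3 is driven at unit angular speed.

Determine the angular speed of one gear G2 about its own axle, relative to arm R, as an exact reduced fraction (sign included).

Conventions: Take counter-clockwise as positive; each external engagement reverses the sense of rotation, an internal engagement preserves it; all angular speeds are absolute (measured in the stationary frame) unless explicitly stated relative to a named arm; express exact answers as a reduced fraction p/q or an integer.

572/555

recognized (axles ride arm R): planetary set, 22/15/52 teeth
ring teeth: 22 + 2·15 = 52
22(ω_sun−ω_arm) = −52(ω_ring−ω_arm),  ω_sun = 0, ω_ring = 1
22(0−ω_arm) = −52(1−ω_arm)  ⇒  74·ω_arm = 52  ⇒  ω_arm = 26/37
sun–planet mesh: 22·(0−26/37) = −15·(ω_p−ω_arm)  ⇒  ω_p−ω_arm = 572/555
exact speed ratio = 572/555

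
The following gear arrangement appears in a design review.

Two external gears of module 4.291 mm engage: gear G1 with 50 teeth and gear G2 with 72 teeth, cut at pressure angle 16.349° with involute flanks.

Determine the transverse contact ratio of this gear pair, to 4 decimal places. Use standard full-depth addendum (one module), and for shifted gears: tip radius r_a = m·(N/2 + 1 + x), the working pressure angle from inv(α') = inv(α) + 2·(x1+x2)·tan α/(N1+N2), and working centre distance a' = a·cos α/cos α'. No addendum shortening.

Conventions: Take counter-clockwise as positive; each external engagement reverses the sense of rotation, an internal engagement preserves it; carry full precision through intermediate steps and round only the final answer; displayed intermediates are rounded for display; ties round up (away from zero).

recognized (one external pair, fixed centres): single-mesh tooth geometry, m = 4.291, N1 = 50, N2 = 72
base radii: r_b1 = 102.937326, r_b2 = 148.229749
tip radii: r_a1 = 111.566000, r_a2 = 158.767000
no profile shift: α' = α, a' = a
action lengths: √(r_a1²−r_b1²) = 43.021847, √(r_a2²−r_b2²) = 56.876196
base pitch p_b = π·m·cos α = 12.935486
CR = (43.021847 + 56.876196 − 261.751000·sin 16.34900°)/12.935486 = 2.026860
contact ratio ≈ 2.0269

2.0269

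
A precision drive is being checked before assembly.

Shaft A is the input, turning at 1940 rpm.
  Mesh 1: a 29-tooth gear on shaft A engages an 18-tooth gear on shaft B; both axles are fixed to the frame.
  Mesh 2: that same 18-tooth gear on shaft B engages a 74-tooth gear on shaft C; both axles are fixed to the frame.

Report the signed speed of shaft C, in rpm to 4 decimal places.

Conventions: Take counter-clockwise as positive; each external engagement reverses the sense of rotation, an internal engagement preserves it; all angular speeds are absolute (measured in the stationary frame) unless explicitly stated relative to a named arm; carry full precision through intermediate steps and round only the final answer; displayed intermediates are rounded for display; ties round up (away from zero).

2-mesh fixed-axis compound train (all bearings frame-fixed)
mesh 1 [29T→18T]: ω = 1940.0000×29/18 = 3125.5556 rpm, sense flips to −
mesh 2 [18T→74T]: ω = 3125.5556×18/74 = 760.2703 rpm, sense flips to +
signed output speed = +760.2703 rpm

+760.2703 rpm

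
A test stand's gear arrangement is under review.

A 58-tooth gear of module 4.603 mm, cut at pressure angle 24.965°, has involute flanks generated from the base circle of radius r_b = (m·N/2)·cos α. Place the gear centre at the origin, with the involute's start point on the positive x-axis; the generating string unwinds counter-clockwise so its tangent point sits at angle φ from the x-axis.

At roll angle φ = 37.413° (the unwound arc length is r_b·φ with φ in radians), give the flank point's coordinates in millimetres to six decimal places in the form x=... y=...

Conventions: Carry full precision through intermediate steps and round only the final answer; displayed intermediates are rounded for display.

recognized (one wheel, involute flank): single-mesh tooth geometry, m = 4.603, N = 58
pitch radius r_p = m·N/2 = 4.603·58/2 = 133.487000
base radius r_b = r_p·cos α = 133.487000·cos 24.965° = 121.014746
roll angle φ = 37.413° = 0.65298003 rad
x = r_b·(cos φ + φ·sin φ) = 144.128415
y = r_b·(sin φ − φ·cos φ) = 10.759323

x=144.128415 y=10.759323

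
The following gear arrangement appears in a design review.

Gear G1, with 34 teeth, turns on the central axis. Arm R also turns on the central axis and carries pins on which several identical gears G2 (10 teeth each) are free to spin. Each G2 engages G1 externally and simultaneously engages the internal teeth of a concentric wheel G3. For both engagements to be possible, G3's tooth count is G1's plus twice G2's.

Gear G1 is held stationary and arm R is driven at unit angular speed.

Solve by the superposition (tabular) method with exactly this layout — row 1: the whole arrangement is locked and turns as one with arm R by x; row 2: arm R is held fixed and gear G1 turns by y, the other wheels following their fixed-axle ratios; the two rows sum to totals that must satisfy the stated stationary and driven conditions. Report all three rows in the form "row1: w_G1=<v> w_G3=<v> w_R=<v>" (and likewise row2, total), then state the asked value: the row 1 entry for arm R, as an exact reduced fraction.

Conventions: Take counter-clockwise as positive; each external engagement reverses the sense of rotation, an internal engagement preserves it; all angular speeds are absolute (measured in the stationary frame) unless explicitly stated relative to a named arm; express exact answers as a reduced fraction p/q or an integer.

recognized (axles ride arm R): planetary set, 34/10/54 teeth
row 1 (train locked, turned with arm): all members turn x
superposition row 2 [arm held]: sun y, ring −(34/54)·y, arm 0
boundary: total ω_sun = x + y = 0 and total ω_arm = x = 1  ⇒  y = -1, x = 1
row 2 ring = −(34/54)·(-1) = 17/27
totals (row 1 + row 2): sun 1 + (-1) = 0, ring 1 + 17/27 = 44/27, arm 1 + 0 = 1
asked cell (row1, arm) = 1

row1: w_G1=1 w_G3=1 w_R=1
row2: w_G1=-1 w_G3=17/27 w_R=0
total: w_G1=0 w_G3=44/27 w_R=1
asked value: 1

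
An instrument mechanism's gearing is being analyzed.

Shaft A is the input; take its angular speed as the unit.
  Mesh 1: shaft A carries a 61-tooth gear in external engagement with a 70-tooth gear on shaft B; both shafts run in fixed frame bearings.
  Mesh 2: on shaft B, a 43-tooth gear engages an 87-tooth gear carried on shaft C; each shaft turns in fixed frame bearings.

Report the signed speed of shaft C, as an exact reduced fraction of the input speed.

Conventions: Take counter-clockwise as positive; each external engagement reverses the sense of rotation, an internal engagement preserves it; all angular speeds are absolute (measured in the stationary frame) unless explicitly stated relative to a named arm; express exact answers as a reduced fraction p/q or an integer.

2-mesh fixed-axis compound train (all bearings frame-fixed)
mesh 1 [61T→70T]: |ω|/ω_in = 1×61/70 = 61/70, sense flips to −
mesh 2 [43T→87T]: |ω|/ω_in = (61/70)×43/87 = 2623/6090, sense flips to +
signed output speed (× input speed) = 2623/6090

2623/6090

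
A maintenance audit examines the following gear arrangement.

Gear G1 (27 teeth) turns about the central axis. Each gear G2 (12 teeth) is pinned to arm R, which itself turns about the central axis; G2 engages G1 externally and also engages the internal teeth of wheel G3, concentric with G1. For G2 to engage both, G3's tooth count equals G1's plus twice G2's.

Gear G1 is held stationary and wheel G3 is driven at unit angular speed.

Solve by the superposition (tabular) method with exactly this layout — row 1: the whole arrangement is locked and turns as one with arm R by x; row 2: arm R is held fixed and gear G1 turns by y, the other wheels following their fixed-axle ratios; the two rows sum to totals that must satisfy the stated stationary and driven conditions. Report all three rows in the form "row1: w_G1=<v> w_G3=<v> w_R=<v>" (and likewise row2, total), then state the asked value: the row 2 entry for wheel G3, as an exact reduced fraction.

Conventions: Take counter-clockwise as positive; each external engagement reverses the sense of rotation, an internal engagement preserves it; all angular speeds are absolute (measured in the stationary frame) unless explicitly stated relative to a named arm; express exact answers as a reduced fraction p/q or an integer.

row1: w_G1=17/26 w_G3=17/26 w_R=17/26
row2: w_G1=-17/26 w_G3=9/26 w_R=0
total: w_G1=0 w_G3=1 w_R=17/26
asked value: 9/26

recognized (axles ride arm R): planetary set, 27/12/51 teeth
row 1: whole set turns with the arm by x
row 2 — arm fixed, fixed-axis ratios: sun y, ring −(27/51)·y, arm 0
boundary: total ω_sun = x + y = 0 and total ω_ring = x − (27/51)·y = 1  ⇒  y = -17/26, x = 17/26
row 2 ring = −(27/51)·(-17/26) = 9/26
totals (row 1 + row 2): sun 17/26 + (-17/26) = 0, ring 17/26 + 9/26 = 1, arm 17/26 + 0 = 17/26
asked cell (row2, ring) = 9/26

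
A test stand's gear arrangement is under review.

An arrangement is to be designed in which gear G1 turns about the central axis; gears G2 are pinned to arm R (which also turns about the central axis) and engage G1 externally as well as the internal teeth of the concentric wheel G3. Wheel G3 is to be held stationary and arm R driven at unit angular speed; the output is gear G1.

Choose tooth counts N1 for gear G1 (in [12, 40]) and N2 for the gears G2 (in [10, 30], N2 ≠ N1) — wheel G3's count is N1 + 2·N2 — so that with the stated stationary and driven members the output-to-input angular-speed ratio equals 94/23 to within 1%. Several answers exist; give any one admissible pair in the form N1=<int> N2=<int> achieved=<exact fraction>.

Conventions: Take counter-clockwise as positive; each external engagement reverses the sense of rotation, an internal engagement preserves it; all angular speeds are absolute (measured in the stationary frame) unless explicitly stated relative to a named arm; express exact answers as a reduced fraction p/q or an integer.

planetary set to be sized for 94/23 (Willis relation)
Willis with ω_ring = 0: ω_sun/ω_arm = (N1+N3)/N1; set equal to 94/23  ⇒  N3/N1 = 94/23 − 1 = 71/23
N3 = N1 + 2·N2  ⇒  N2/N1 = (N3/N1 − 1)/2 = (71/23 − 1)/2 = 24/23
smallest multiple with N1 ≥ 12 and N2 ≥ 10: k = 1  ⇒  N1 = 1·23 = 23, N2 = 1·24 = 24 (N1 ≤ 40, N2 ≤ 30, N2 ≠ N1 ✓), N3 = 23 + 2·24 = 71
check: (N1+N3)/N1 with N1 = 23, N3 = 71 gives 94/23; |achieved − target| = 0 ≤ 47/1150 ✓

N1=23 N2=24 achieved=94/23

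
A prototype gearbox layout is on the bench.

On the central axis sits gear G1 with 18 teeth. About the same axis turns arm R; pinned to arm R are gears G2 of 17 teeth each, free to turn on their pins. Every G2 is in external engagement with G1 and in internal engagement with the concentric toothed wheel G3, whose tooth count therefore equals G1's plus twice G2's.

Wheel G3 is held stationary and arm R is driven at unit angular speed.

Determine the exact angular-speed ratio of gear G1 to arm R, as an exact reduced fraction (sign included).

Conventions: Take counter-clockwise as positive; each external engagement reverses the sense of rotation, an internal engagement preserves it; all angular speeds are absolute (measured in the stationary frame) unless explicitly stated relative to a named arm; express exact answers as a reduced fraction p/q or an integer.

35/9

recognized (axles ride arm R): planetary set, 18/17/52 teeth
ring teeth: 18 + 2·17 = 52
18(ω_sun−ω_arm) = −52(ω_ring−ω_arm),  ω_ring = 0, ω_arm = 1
ω_sun = 1 − (52/18)(0−1) = 35/9
ω_out/ω_in = 35/9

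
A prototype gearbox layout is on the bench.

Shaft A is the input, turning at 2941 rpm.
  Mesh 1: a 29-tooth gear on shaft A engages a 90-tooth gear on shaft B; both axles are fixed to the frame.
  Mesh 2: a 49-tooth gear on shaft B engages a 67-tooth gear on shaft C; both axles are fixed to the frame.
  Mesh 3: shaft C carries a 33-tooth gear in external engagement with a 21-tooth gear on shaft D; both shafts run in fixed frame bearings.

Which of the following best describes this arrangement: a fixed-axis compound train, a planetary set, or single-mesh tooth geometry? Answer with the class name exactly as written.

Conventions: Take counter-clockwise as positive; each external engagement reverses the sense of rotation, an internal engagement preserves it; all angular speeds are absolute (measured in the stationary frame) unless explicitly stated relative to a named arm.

fixed-axis compound train

class = fixed-axis compound train [3 meshes; 3 ratios multiply, 3 sense flips]
classification: fixed-axis compound train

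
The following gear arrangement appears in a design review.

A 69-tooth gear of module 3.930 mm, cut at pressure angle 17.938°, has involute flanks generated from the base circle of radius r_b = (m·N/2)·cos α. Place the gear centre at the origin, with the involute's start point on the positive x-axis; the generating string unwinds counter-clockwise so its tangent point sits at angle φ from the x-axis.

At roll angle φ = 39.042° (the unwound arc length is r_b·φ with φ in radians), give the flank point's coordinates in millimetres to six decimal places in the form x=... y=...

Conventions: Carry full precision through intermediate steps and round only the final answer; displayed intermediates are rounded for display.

topology: single-mesh involute geometry — m = 3.930, N = 69
pitch radius r_p = m·N/2 = 3.930·69/2 = 135.585000
base radius r_b = r_p·cos α = 135.585000·cos 17.938° = 128.994260
roll angle φ = 39.042° = 0.68141145 rad
x = r_b·(cos φ + φ·sin φ) = 155.554001
y = r_b·(sin φ − φ·cos φ) = 12.983045

x=155.554001 y=12.983045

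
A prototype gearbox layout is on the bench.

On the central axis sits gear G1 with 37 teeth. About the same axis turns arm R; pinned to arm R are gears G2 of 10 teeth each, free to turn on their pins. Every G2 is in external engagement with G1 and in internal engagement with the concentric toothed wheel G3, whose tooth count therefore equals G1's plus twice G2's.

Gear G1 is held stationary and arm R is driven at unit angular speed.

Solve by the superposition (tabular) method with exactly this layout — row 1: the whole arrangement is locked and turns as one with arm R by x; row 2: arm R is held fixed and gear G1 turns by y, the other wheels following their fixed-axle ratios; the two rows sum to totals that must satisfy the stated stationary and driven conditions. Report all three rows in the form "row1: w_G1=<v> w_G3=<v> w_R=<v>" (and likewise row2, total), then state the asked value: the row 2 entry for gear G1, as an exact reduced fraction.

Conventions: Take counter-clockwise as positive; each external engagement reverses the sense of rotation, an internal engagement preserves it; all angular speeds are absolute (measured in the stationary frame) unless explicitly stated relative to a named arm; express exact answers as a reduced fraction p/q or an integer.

row1: w_G1=1 w_G3=1 w_R=1
row2: w_G1=-1 w_G3=37/57 w_R=0
total: w_G1=0 w_G3=94/57 w_R=1
asked value: -1

class = planetary set [G3 = 37+2·10 = 57; Willis about the carrier]
row 1 (train locked, turned with arm): all members turn x
superposition row 2 [arm held]: sun y, ring −(37/57)·y, arm 0
boundary: total ω_sun = x + y = 0 and total ω_arm = x = 1  ⇒  y = -1, x = 1
row 2 ring = −(37/57)·(-1) = 37/57
totals (row 1 + row 2): sun 1 + (-1) = 0, ring 1 + 37/57 = 94/57, arm 1 + 0 = 1
asked cell (row2, sun) = -1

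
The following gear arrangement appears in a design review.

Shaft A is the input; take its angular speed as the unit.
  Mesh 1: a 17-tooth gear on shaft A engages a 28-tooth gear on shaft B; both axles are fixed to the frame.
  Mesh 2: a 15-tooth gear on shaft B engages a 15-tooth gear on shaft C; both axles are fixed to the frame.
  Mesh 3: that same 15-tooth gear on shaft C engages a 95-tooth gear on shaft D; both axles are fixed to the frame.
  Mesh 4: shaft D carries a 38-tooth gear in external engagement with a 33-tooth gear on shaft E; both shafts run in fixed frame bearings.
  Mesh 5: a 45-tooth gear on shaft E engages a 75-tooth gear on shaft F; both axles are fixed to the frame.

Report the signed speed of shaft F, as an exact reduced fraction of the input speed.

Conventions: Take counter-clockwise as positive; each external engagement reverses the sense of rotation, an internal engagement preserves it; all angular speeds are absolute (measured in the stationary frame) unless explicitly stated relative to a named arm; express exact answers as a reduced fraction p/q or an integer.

5-mesh fixed-axis compound train (all bearings frame-fixed)
mesh 1 [17T→28T]: |ω|/ω_in = 1×17/28 = 17/28, sense flips to −
mesh 2 [15T→15T]: |ω|/ω_in = (17/28)×15/15 = 17/28, sense flips to +
mesh 3 [15T→95T]: |ω|/ω_in = (17/28)×15/95 = 51/532, sense flips to −
mesh 4 [38T→33T]: |ω|/ω_in = (51/532)×38/33 = 17/154, sense flips to +
mesh 5 [45T→75T]: |ω|/ω_in = (17/154)×45/75 = 51/770, sense flips to −
signed output speed (× input speed) = -51/770

-51/770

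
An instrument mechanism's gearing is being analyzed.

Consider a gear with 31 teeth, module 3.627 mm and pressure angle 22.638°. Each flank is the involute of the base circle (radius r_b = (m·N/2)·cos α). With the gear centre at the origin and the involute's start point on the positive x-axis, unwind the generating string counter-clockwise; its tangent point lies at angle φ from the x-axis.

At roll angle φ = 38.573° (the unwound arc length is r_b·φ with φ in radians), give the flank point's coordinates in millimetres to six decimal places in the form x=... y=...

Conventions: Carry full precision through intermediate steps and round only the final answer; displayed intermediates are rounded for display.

recognized (one wheel, involute flank): single-mesh tooth geometry, m = 3.627, N = 31
pitch radius r_p = m·N/2 = 3.627·31/2 = 56.218500
base radius r_b = r_p·cos α = 56.218500·cos 22.638° = 51.887154
roll angle φ = 38.573° = 0.67322585 rad
x = r_b·(cos φ + φ·sin φ) = 62.346476
y = r_b·(sin φ − φ·cos φ) = 5.042061

x=62.346476 y=5.042061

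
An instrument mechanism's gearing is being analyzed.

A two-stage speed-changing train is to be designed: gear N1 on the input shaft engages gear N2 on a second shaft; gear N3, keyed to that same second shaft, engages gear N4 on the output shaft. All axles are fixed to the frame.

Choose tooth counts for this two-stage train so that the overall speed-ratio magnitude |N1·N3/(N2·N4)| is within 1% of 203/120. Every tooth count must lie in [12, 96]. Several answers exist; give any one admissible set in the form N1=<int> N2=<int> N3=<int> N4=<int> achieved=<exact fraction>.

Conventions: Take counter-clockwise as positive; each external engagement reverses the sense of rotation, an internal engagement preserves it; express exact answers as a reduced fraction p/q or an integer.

N1=14 N2=12 N3=29 N4=20 achieved=203/120

design class (target 203/120): fixed-axis compound train
target = 203/120 in lowest terms: an exact hit needs N1·N3 = k·203 and N2·N4 = k·120 for one integer k, every count in [12, 96]; additionally prefer no 1:1 stage (N1 ≠ N2, N3 ≠ N4)
k = 1: no 1:1-free in-range split of k·203 and k·120 into factor pairs; take k = 2
k = 2: N1·N3 = 406 = 14·29, N2·N4 = 240 = 12·20
achieved = 14·29/(12·20) = 203/120; |achieved − target| = 0 ≤ 203/12000 ✓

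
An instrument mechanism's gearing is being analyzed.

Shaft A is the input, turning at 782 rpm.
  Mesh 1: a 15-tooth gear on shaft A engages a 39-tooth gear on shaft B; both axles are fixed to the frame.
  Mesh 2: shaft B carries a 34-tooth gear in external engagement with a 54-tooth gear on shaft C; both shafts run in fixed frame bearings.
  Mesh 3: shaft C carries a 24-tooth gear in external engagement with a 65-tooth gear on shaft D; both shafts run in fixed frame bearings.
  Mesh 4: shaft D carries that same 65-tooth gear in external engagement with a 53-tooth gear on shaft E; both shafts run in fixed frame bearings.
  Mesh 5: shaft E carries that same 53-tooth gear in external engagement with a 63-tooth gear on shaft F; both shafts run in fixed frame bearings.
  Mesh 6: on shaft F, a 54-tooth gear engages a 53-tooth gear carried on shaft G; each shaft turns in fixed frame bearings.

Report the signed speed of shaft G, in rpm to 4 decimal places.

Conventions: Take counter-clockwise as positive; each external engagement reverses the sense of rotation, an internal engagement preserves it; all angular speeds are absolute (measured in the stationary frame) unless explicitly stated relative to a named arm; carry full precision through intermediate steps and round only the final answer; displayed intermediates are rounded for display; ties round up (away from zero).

6-mesh fixed-axis compound train (all bearings frame-fixed)
mesh 1 [15T→39T]: ω = 782.0000×15/39 = 300.7692 rpm, sense flips to −
mesh 2 [34T→54T]: ω = 300.7692×34/54 = 189.3732 rpm, sense flips to +
mesh 3 [24T→65T]: ω = 189.3732×24/65 = 69.9224 rpm, sense flips to −
mesh 4 [65T→53T]: ω = 69.9224×65/53 = 85.7539 rpm, sense flips to +
mesh 5 [53T→63T]: ω = 85.7539×53/63 = 72.1422 rpm, sense flips to −
mesh 6 [54T→53T]: ω = 72.1422×54/53 = 73.5034 rpm, sense flips to +
signed output speed = +73.5034 rpm

+73.5034 rpm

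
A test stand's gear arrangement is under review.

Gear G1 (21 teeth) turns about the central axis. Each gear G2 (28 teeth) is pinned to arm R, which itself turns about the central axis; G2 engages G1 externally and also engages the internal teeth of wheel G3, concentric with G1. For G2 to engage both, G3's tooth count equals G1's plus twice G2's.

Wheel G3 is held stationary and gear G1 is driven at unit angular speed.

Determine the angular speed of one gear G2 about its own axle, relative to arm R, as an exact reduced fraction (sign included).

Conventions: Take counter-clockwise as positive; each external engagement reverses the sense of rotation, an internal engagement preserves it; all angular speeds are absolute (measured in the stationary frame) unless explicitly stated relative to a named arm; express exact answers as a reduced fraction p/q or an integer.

topology: planetary set — G1 21T / G2 28T / G3 77T, arm = carrier (Willis)
ring teeth: 21 + 2·28 = 77
21(ω_sun−ω_arm) = −77(ω_ring−ω_arm),  ω_ring = 0, ω_sun = 1
21(1−ω_arm) = −77(0−ω_arm)  ⇒  98·ω_arm = 21  ⇒  ω_arm = 3/14
sun–planet mesh: 21·(1−3/14) = −28·(ω_p−ω_arm)  ⇒  ω_p−ω_arm = -33/56
exact speed ratio = -33/56

-33/56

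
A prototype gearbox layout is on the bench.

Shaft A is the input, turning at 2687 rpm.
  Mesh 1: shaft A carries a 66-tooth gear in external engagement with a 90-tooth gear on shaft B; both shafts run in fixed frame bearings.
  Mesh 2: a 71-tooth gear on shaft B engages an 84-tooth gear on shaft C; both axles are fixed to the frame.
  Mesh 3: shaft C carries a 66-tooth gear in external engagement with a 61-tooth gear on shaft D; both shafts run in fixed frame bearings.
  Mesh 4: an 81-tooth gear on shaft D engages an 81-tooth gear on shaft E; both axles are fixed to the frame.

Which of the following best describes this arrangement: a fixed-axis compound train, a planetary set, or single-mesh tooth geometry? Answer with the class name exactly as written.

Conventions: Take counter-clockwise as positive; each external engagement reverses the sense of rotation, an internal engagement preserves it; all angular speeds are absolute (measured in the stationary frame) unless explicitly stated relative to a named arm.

fixed-axis compound train

topology: fixed-axis compound train — 4 meshes, A→E
classification: fixed-axis compound train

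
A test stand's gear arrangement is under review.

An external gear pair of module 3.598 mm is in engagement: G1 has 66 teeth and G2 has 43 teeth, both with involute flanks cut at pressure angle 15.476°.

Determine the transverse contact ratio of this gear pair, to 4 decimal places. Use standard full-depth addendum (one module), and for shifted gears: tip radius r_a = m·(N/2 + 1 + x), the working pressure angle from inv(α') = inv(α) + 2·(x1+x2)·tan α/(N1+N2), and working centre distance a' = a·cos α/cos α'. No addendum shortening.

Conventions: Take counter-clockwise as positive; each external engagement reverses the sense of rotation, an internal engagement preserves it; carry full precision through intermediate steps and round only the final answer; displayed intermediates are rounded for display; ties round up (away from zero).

2.0642

single-mesh involute tooth geometry (66T engaging 43T at module 3.598)
base radii: r_b1 = 114.428979, r_b2 = 74.552214
tip radii: r_a1 = 122.332000, r_a2 = 80.955000
no profile shift: α' = α, a' = a
action lengths: √(r_a1²−r_b1²) = 43.256524, √(r_a2²−r_b2²) = 31.554389
base pitch p_b = π·m·cos α = 10.893613
CR = (43.256524 + 31.554389 − 196.091000·sin 15.47600°)/10.893613 = 2.064240
contact ratio ≈ 2.0642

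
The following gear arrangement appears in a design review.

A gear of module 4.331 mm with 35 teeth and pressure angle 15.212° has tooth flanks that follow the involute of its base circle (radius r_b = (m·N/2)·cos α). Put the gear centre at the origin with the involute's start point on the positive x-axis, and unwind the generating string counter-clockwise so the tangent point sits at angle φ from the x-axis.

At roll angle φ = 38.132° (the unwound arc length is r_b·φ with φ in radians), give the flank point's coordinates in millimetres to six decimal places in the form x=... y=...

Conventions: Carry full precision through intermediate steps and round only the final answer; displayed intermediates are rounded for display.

recognized (one wheel, involute flank): single-mesh tooth geometry, m = 4.331, N = 35
pitch radius r_p = m·N/2 = 4.331·35/2 = 75.792500
base radius r_b = r_p·cos α = 75.792500·cos 15.212° = 73.136849
roll angle φ = 38.132° = 0.66552895 rad
x = r_b·(cos φ + φ·sin φ) = 87.584153
y = r_b·(sin φ − φ·cos φ) = 6.873158

x=87.584153 y=6.873158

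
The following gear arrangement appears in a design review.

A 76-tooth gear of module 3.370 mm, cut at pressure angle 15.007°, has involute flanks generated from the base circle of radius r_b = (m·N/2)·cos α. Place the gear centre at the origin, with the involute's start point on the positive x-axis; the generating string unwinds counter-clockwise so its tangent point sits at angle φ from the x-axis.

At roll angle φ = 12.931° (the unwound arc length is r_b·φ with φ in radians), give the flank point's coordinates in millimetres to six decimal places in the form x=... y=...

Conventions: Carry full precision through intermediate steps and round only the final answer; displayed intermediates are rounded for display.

x=126.802567 y=0.471560

recognized (one wheel, involute flank): single-mesh tooth geometry, m = 3.370, N = 76
pitch radius r_p = m·N/2 = 3.370·76/2 = 128.060000
base radius r_b = r_p·cos α = 128.060000·cos 15.007° = 123.692411
roll angle φ = 12.931° = 0.22568853 rad
x = r_b·(cos φ + φ·sin φ) = 126.802567
y = r_b·(sin φ − φ·cos φ) = 0.471560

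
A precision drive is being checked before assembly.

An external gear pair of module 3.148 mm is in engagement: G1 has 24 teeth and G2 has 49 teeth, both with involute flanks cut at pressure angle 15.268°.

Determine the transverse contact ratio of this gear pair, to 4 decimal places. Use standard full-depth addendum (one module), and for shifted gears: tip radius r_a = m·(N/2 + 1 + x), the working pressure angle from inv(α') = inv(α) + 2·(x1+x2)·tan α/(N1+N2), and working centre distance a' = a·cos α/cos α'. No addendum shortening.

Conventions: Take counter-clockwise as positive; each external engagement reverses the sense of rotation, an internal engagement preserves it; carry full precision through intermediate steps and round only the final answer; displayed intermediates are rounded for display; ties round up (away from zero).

single-mesh involute tooth geometry (24T engaging 49T at module 3.148)
base radii: r_b1 = 36.442683, r_b2 = 74.403810
tip radii: r_a1 = 40.924000, r_a2 = 80.274000
no profile shift: α' = α, a' = a
action lengths: √(r_a1²−r_b1²) = 18.620007, √(r_a2²−r_b2²) = 30.132841
base pitch p_b = π·m·cos α = 9.540672
CR = (18.620007 + 30.132841 − 114.902000·sin 15.26800°)/9.540672 = 1.938565
contact ratio ≈ 1.9386

1.9386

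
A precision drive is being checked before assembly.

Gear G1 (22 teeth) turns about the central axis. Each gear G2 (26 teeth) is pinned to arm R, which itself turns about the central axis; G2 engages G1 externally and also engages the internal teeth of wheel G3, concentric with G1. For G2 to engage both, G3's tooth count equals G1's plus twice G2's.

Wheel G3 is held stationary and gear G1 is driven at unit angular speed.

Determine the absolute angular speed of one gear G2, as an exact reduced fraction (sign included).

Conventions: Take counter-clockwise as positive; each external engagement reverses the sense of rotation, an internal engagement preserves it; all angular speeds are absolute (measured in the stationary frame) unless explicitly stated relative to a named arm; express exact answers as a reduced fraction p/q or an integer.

-11/26

topology: planetary set — G1 22T / G2 26T / G3 74T, arm = carrier (Willis)
ring teeth: 22 + 2·26 = 74
22(ω_sun−ω_arm) = −74(ω_ring−ω_arm),  ω_ring = 0, ω_sun = 1
22(1−ω_arm) = −74(0−ω_arm)  ⇒  96·ω_arm = 22  ⇒  ω_arm = 11/48
sun–planet mesh: 22·(1−11/48) = −26·(ω_p−ω_arm)  ⇒  ω_p−ω_arm = -407/624
ω_p = 11/48 − 407/624 = -11/26
exact speed ratio = -11/26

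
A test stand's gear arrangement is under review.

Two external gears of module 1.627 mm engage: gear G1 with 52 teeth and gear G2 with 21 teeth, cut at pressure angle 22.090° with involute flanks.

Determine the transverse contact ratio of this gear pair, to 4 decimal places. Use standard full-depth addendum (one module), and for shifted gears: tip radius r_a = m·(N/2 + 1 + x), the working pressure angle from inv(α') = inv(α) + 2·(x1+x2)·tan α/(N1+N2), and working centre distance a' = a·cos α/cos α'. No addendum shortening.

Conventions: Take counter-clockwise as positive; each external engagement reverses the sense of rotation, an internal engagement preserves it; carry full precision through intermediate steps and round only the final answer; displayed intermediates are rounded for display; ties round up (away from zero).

single-mesh involute tooth geometry (52T engaging 21T at module 1.627)
base radii: r_b1 = 39.196791, r_b2 = 15.829473
tip radii: r_a1 = 43.929000, r_a2 = 18.710500
no profile shift: α' = α, a' = a
action lengths: √(r_a1²−r_b1²) = 19.833522, √(r_a2²−r_b2²) = 9.975499
base pitch p_b = π·m·cos α = 4.736167
CR = (19.833522 + 9.975499 − 59.385500·sin 22.09000°)/4.736167 = 1.578567
contact ratio ≈ 1.5786

1.5786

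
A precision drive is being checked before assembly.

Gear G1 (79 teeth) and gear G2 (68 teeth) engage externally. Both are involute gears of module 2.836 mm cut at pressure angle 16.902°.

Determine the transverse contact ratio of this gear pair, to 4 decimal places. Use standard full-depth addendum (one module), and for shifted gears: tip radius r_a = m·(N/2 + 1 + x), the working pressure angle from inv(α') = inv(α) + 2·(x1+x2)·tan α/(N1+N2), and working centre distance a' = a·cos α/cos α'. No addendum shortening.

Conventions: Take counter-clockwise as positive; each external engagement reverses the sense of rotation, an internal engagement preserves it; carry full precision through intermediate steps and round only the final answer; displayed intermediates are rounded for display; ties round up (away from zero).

2.0290

recognized (one external pair, fixed centres): single-mesh tooth geometry, m = 2.836, N1 = 79, N2 = 68
base radii: r_b1 = 107.183035, r_b2 = 92.258815
tip radii: r_a1 = 114.858000, r_a2 = 99.260000
no profile shift: α' = α, a' = a
action lengths: √(r_a1²−r_b1²) = 41.281440, √(r_a2²−r_b2²) = 36.617738
base pitch p_b = π·m·cos α = 8.524695
CR = (41.281440 + 36.617738 − 208.446000·sin 16.90200°)/8.524695 = 2.028988
contact ratio ≈ 2.0290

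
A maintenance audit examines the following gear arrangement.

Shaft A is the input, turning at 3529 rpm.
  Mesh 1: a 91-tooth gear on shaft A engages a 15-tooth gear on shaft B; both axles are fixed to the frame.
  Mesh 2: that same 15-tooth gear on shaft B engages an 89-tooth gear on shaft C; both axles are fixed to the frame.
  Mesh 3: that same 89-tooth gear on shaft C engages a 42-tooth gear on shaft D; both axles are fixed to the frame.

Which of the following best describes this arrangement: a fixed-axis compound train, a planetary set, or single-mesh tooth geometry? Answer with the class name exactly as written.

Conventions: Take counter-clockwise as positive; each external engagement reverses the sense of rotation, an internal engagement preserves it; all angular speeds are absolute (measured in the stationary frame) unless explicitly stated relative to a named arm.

3-mesh fixed-axis compound train (all bearings frame-fixed)
classification: fixed-axis compound train

fixed-axis compound train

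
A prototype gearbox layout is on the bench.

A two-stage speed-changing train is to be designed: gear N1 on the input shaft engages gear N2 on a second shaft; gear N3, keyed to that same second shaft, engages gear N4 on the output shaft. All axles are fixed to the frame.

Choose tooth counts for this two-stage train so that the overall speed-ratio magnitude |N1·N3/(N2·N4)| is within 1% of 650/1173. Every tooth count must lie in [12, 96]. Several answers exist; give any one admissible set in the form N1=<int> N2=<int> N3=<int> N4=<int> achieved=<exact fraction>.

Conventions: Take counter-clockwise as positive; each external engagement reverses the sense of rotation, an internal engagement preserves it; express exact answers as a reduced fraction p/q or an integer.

N1=13 N2=17 N3=50 N4=69 achieved=650/1173

class = fixed-axis compound train [2-stage, 650/1173 wanted]
target = 650/1173 in lowest terms: an exact hit needs N1·N3 = k·650 and N2·N4 = k·1173 for one integer k, every count in [12, 96]; additionally prefer no 1:1 stage (N1 ≠ N2, N3 ≠ N4)
k = 1: N1·N3 = 650 = 13·50, N2·N4 = 1173 = 17·69
achieved = 13·50/(17·69) = 650/1173; |achieved − target| = 0 ≤ 13/2346 ✓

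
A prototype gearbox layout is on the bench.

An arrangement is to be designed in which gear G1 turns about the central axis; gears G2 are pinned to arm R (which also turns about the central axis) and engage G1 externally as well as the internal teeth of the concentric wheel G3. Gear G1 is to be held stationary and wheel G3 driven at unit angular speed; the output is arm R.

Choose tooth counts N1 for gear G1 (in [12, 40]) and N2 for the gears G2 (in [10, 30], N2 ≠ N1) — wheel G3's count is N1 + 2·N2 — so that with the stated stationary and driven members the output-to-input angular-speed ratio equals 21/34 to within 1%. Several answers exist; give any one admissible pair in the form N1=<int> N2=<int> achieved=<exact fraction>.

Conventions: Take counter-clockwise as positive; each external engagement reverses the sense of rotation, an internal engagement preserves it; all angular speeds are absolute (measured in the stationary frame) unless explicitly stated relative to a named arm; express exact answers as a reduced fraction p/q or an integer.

planetary set to be sized for 21/34 (Willis relation)
Willis with ω_sun = 0: ω_arm/ω_ring = N3/(N1+N3); set equal to 21/34  ⇒  N3/N1 = (21/34)/(1 − 21/34) = 21/13
N3 = N1 + 2·N2  ⇒  N2/N1 = (N3/N1 − 1)/2 = (21/13 − 1)/2 = 4/13
smallest multiple with N1 ≥ 12 and N2 ≥ 10: k = 3  ⇒  N1 = 3·13 = 39, N2 = 3·4 = 12 (N1 ≤ 40, N2 ≤ 30, N2 ≠ N1 ✓), N3 = 39 + 2·12 = 63
check: N3/(N1+N3) with N1 = 39, N3 = 63 gives 21/34; |achieved − target| = 0 ≤ 21/3400 ✓

N1=39 N2=12 achieved=21/34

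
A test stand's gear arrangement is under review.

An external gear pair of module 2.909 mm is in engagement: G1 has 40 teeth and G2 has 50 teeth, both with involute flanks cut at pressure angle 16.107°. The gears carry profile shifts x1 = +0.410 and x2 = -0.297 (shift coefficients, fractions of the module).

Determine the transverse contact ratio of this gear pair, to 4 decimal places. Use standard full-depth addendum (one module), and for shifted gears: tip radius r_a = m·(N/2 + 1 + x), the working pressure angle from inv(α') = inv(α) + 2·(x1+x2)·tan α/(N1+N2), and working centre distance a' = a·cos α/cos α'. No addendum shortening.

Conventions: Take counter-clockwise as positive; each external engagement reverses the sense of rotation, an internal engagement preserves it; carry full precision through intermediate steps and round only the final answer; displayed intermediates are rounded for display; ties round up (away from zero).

single-mesh involute tooth geometry (40T engaging 50T at module 2.909)
base radii: r_b1 = 55.896160, r_b2 = 69.870200
tip radii: r_a1 = 62.281690, r_a2 = 74.770027
inv(α') = inv(16.107°) + 2·(+0.410-0.297)·tan α/(40+50) = 0.00837247  ⇒  α' = 16.58979°
a' = a·cos α / cos α' = 130.9050·cos 16.107°/cos 16.58979° = 131.228968
action lengths: √(r_a1²−r_b1²) = 27.470498, √(r_a2²−r_b2²) = 26.621648
base pitch p_b = π·m·cos α = 8.780148
CR = (27.470498 + 26.621648 − 131.228968·sin 16.58979°)/8.780148 = 1.893358
contact ratio ≈ 1.8934

1.8934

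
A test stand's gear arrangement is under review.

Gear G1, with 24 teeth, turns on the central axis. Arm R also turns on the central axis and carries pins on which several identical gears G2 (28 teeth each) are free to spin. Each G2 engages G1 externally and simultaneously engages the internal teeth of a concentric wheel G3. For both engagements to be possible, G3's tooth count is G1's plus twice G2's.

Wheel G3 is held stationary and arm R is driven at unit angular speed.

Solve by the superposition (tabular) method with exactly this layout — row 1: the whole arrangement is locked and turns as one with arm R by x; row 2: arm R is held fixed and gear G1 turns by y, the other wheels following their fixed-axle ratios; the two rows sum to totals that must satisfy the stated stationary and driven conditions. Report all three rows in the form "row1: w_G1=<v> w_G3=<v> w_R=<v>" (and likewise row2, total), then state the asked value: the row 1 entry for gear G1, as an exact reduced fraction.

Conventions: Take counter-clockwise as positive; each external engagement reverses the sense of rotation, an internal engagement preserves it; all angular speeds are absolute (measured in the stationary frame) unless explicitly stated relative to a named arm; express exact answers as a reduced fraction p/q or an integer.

recognized (axles ride arm R): planetary set, 24/28/80 teeth
superposition row 1 [locked train]: every member turns x
superposition row 2 [arm held]: sun y, ring −(24/80)·y, arm 0
boundary: total ω_ring = x − (24/80)·y = 0 and total ω_arm = x = 1  ⇒  y = 10/3, x = 1
row 2 ring = −(24/80)·10/3 = -1
totals (row 1 + row 2): sun 1 + 10/3 = 13/3, ring 1 + (-1) = 0, arm 1 + 0 = 1
asked cell (row1, sun) = 1

row1: w_G1=1 w_G3=1 w_R=1
row2: w_G1=10/3 w_G3=-1 w_R=0
total: w_G1=13/3 w_G3=0 w_R=1
asked value: 1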